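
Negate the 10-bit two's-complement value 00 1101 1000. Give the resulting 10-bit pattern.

1100101000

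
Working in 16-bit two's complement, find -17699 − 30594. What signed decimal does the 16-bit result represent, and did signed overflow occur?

17243; overflow

-17699 → 1011101011011101
30594 → 0111011110000010
Subtract via negate-and-add: invert 0111011110000010 + 1 = 1000100001111110 (i.e. -30594).
  1011101011011101
+ 1000100001111110
= 0100001101011011  (discard carry-out 1)
Result 0100001101011011: MSB = 0 → value 17243.
Both addends (after negating the subtrahend) are negative but the stored result is non-negative: signed overflow. The true value -17699 − 30594 = -48293 lies outside [-32768, 32767].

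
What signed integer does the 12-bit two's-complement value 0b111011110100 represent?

MSB is 1, so the value is negative.
Invert: 000100001011. Add 1: 000100001100 = 268. So the value is −268.

-268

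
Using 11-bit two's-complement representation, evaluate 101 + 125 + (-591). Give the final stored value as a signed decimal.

101 + 125 = 226 (00011100010)
226 + (-591) = -365 (11010010011)

-365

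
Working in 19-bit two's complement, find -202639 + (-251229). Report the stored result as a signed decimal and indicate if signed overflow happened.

70420; overflow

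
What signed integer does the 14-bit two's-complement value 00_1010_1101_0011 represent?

MSB is 0, so the value is non-negative: 00101011010011 = 2771.

2771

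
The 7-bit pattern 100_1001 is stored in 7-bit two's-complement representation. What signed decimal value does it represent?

-55

MSB is 1, so the value is negative.
Unsigned reading: 73. Subtract 2^7 = 128: 73 − 128 = -55.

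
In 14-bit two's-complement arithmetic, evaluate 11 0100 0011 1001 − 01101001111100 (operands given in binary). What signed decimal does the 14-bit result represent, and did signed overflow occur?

6589; overflow

11 0100 0011 1001 → 11010000111001 = -3015 (signed)
01101001111100 = 6780 (signed)
Subtract via negate-and-add: invert 01101001111100 + 1 = 10010110000100 (i.e. -6780).
  11010000111001
+ 10010110000100
= 01100110111101  (discard carry-out 1)
Result 01100110111101: MSB = 0 → value 6589.
Both addends (after negating the subtrahend) are negative but the stored result is non-negative: signed overflow. The true value -3015 − 6780 = -9795 lies outside [-8192, 8191].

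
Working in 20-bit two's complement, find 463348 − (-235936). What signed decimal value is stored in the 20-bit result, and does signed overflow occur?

463348 → 01110001000111110100
-235936 → 11000110011001100000
Subtract via negate-and-add: invert 11000110011001100000 + 1 = 00111001100110100000 (i.e. 235936).
  01110001000111110100
+ 00111001100110100000
= 10101010101110010100
Result 10101010101110010100: MSB = 1 → 699284 − 1048576 = -349292.
Both addends (after negating the subtrahend) are non-negative but the stored result is negative: signed overflow. The true value 463348 − (-235936) = 699284 lies outside [-524288, 524287].

-349292; overflow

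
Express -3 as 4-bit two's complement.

|-3| = 3 = 0011 in 4 bits.
Invert the bits: 1100. Add 1: 1101.

1101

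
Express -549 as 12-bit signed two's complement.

|-549| = 549 = 001000100101 in 12 bits.
Invert the bits: 110111011010. Add 1: 110111011011.
Check: 110111011011 reads as 3547 − 4096 = -549.

110111011011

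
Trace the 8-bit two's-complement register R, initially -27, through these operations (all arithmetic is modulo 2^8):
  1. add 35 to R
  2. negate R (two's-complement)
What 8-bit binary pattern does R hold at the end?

Start: R = -27 = 11100101.
R = -27 + 35 = 8 = 00001000
R = −(8) = -8 = 11111000

11111000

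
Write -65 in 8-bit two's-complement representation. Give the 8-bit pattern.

10111111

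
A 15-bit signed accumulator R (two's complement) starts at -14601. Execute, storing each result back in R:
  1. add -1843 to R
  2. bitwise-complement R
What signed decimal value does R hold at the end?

-16325

Start: R = -14601 = 100011011110111.
R = -14601 + (-1843) = -16444; wraps to 16324 = 011111111000100
R = NOT 011111111000100 = 100000000111011 = -16325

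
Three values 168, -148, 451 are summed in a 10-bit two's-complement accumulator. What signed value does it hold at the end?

471

168 + (-148) = 20 (0000010100)
20 + 451 = 471 (0111010111)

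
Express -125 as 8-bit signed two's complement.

10000011

|-125| = 125 = 01111101 in 8 bits.
Invert the bits: 10000010. Add 1: 10000011.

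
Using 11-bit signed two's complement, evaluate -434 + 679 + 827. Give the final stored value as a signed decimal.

-434 + 679 = 245 (00011110101)
245 + 827 = 1072 → wraps to -976 (10000110000)

-976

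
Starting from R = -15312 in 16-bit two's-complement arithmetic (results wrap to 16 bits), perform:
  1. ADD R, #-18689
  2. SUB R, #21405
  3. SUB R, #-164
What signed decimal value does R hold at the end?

Start: R = -15312 = 1100010000110000.
R = -15312 + (-18689) = -34001; wraps to 31535 = 0111101100101111
R = 31535 − 21405 = 10130 = 0010011110010010
R = 10130 − (-164) = 10294 = 0010100000110110

10294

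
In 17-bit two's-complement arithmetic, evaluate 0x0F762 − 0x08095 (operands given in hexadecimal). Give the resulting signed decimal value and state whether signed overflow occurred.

0x0F762 = 01111011101100010 = 63330 (signed)
0x08095 = 01000000010010101 = 32917 (signed)
Subtract via negate-and-add: invert 01000000010010101 + 1 = 10111111101101011 (i.e. -32917).
  01111011101100010
+ 10111111101101011
= 00111011011001101  (discard carry-out 1)
Result 00111011011001101: MSB = 0 → value 30413.
Addends (after negating the subtrahend) have opposite signs, so signed overflow cannot occur.

30413; no overflow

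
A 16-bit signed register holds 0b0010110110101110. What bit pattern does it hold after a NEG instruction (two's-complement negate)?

Invert: 1101001001010001. Add 1: 1101001001010010.
Check: 0010110110101110 = 11694, 1101001001010010 = -11694.

1101001001010010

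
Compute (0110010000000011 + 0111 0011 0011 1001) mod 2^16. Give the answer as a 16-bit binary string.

1101011100111100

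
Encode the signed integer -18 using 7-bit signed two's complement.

1101110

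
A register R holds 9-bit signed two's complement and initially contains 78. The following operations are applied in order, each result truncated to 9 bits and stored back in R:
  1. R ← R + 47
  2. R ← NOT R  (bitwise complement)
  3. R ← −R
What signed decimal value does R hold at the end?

126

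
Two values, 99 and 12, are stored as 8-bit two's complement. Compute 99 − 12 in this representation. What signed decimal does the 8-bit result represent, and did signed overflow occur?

99 → 01100011
12 → 00001100
Subtract via negate-and-add: invert 00001100 + 1 = 11110100 (i.e. -12).
  01100011
+ 11110100
= 01010111  (discard carry-out 1)
Result 01010111: MSB = 0 → value 87.
Addends (after negating the subtrahend) have opposite signs, so signed overflow cannot occur.

87; no overflow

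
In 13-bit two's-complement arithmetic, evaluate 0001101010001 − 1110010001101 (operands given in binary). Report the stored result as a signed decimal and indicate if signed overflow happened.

1732; no overflow

0001101010001 = 849 (signed)
1110010001101 = -883 (signed)
Subtract via negate-and-add: invert 1110010001101 + 1 = 0001101110011 (i.e. 883).
  0001101010001
+ 0001101110011
= 0011011000100
Result 0011011000100: MSB = 0 → value 1732.
Both addends (after negating the subtrahend) are non-negative and so is the stored result: no signed overflow.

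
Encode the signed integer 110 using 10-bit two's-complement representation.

110 is non-negative, so write it directly in 10 bits: 0001101110.

0001101110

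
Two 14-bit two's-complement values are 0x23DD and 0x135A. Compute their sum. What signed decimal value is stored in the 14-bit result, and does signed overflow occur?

0x23DD = 10001111011101 = -7203 (signed)
0x135A = 01001101011010 = 4954 (signed)
  10001111011101
+ 01001101011010
= 11011100110111
Result 11011100110111: MSB = 1 → 14135 − 16384 = -2249.
Addends have opposite signs, so signed overflow cannot occur.

-2249; no overflow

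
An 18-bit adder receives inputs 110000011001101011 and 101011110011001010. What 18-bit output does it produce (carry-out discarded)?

  110000011001101011
+ 101011110011001010
= 011100001100110101  (discard carry-out 1)

011100001100110101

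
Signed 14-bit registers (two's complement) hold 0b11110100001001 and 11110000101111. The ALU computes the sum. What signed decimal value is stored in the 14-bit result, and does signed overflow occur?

-1736; no overflow

0b11110100001001 → 11110100001001 = -759 (signed)
11110000101111 = -977 (signed)
  11110100001001
+ 11110000101111
= 11100100111000  (discard carry-out 1)
Result 11100100111000: MSB = 1 → 14648 − 16384 = -1736.
Both addends are negative and so is the stored result: no signed overflow.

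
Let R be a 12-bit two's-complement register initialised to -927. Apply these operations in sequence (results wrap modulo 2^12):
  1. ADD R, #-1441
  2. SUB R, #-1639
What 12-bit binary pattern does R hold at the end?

110100100111

Start: R = -927 = 110001100001.
R = -927 + (-1441) = -2368; wraps to 1728 = 011011000000
R = 1728 − (-1639) = 3367; wraps to -729 = 110100100111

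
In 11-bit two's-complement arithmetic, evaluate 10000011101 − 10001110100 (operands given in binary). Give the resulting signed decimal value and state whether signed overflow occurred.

-87; no overflow

10000011101 = -995 (signed)
10001110100 = -908 (signed)
Subtract via negate-and-add: invert 10001110100 + 1 = 01110001100 (i.e. 908).
  10000011101
+ 01110001100
= 11110101001
Result 11110101001: MSB = 1 → 1961 − 2048 = -87.
Addends (after negating the subtrahend) have opposite signs, so signed overflow cannot occur.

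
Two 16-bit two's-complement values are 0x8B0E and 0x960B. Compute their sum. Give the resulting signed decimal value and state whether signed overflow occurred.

8473; overflow

0x8B0E = 1000101100001110 = -29938 (signed)
0x960B = 1001011000001011 = -27125 (signed)
  1000101100001110
+ 1001011000001011
= 0010000100011001  (discard carry-out 1)
Result 0010000100011001: MSB = 0 → value 8473.
Both addends are negative but the stored result is non-negative: signed overflow. The true value -29938 + (-27125) = -57063 lies outside [-32768, 32767].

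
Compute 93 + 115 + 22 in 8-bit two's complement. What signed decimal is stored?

-26

93 + 115 = 208 → wraps to -48 (11010000)
-48 + 22 = -26 (11100110)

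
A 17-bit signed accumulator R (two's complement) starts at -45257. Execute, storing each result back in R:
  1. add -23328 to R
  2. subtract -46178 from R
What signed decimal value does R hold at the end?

Start: R = -45257 = 10100111100110111.
R = -45257 + (-23328) = -68585; wraps to 62487 = 01111010000010111
R = 62487 − (-46178) = 108665; wraps to -22407 = 11010100001111001

-22407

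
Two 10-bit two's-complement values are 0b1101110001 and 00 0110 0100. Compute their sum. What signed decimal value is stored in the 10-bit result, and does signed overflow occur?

-43; no overflow

0b1101110001 → 1101110001 = -143 (signed)
00 0110 0100 → 0001100100 = 100 (signed)
  1101110001
+ 0001100100
= 1111010101
Result 1111010101: MSB = 1 → 981 − 1024 = -43.
Addends have opposite signs, so signed overflow cannot occur.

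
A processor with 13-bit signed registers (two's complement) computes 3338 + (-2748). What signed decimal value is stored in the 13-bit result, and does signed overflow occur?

3338 → 0110100001010
-2748 → 1010101000100
  0110100001010
+ 1010101000100
= 0001001001110  (discard carry-out 1)
Result 0001001001110: MSB = 0 → value 590.
Addends have opposite signs, so signed overflow cannot occur.

590; no overflow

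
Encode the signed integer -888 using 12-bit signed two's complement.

|-888| = 888 = 001101111000 in 12 bits.
Invert the bits: 110010000111. Add 1: 110010001000.

110010001000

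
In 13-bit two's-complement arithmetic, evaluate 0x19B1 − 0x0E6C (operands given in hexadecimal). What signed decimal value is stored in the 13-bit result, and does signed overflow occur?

2885; overflow

0x19B1 = 1100110110001 = -1615 (signed)
0x0E6C = 0111001101100 = 3692 (signed)
Subtract via negate-and-add: invert 0111001101100 + 1 = 1000110010100 (i.e. -3692).
  1100110110001
+ 1000110010100
= 0101101000101  (discard carry-out 1)
Result 0101101000101: MSB = 0 → value 2885.
Both addends (after negating the subtrahend) are negative but the stored result is non-negative: signed overflow. The true value -1615 − 3692 = -5307 lies outside [-4096, 4095].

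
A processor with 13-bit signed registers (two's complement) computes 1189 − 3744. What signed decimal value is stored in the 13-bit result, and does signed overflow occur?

1189 → 0010010100101
3744 → 0111010100000
Subtract via negate-and-add: invert 0111010100000 + 1 = 1000101100000 (i.e. -3744).
  0010010100101
+ 1000101100000
= 1011000000101
Result 1011000000101: MSB = 1 → 5637 − 8192 = -2555.
Addends (after negating the subtrahend) have opposite signs, so signed overflow cannot occur.

-2555; no overflow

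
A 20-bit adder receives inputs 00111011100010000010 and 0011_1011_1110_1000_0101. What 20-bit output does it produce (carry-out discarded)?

  00111011100010000010
+ 00111011111010000101
= 01110111011100000111

01110111011100000111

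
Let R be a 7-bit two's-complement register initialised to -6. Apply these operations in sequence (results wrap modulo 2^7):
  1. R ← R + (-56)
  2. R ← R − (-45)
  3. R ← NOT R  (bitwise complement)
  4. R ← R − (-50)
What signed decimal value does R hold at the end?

-62

Start: R = -6 = 1111010.
R = -6 + (-56) = -62 = 1000010
R = -62 − (-45) = -17 = 1101111
R = NOT 1101111 = 0010000 = 16
R = 16 − (-50) = 66; wraps to -62 = 1000010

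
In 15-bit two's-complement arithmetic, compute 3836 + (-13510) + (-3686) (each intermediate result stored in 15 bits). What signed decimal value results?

-13360

3836 + (-13510) = -9674 (101101000110110)
-9674 + (-3686) = -13360 (100101111010000)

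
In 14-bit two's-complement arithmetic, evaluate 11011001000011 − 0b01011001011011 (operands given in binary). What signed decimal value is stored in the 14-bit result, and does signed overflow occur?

8168; overflow

11011001000011 = -2493 (signed)
0b01011001011011 → 01011001011011 = 5723 (signed)
Subtract via negate-and-add: invert 01011001011011 + 1 = 10100110100101 (i.e. -5723).
  11011001000011
+ 10100110100101
= 01111111101000  (discard carry-out 1)
Result 01111111101000: MSB = 0 → value 8168.
Both addends (after negating the subtrahend) are negative but the stored result is non-negative: signed overflow. The true value -2493 − 5723 = -8216 lies outside [-8192, 8191].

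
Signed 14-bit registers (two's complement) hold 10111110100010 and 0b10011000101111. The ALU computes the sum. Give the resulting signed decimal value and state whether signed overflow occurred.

10111110100010 = -4190 (signed)
0b10011000101111 → 10011000101111 = -6609 (signed)
  10111110100010
+ 10011000101111
= 01010111010001  (discard carry-out 1)
Result 01010111010001: MSB = 0 → value 5585.
Both addends are negative but the stored result is non-negative: signed overflow. The true value -4190 + (-6609) = -10799 lies outside [-8192, 8191].

5585; overflow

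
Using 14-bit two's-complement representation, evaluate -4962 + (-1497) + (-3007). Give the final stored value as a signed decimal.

6918

-4962 + (-1497) = -6459 (10011011000101)
-6459 + (-3007) = -9466 → wraps to 6918 (01101100000110)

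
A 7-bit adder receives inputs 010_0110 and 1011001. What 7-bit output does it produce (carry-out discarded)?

1111111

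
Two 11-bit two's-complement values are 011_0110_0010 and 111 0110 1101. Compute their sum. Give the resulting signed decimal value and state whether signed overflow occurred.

011_0110_0010 → 01101100010 = 866 (signed)
111 0110 1101 → 11101101101 = -147 (signed)
  01101100010
+ 11101101101
= 01011001111  (discard carry-out 1)
Result 01011001111: MSB = 0 → value 719.
Addends have opposite signs, so signed overflow cannot occur.

719; no overflow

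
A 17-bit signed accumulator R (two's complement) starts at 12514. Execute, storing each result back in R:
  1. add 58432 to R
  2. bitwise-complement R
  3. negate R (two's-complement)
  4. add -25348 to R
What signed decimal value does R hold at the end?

45599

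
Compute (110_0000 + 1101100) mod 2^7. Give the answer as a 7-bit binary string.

  1100000
+ 1101100
= 1001100  (discard carry-out 1)

1001100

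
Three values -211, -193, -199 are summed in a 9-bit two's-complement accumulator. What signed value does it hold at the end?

-211 + (-193) = -404 → wraps to 108 (001101100)
108 + (-199) = -91 (110100101)

-91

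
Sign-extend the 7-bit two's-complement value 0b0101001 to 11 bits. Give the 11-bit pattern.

MSB of 0101001 is 0; replicate it into the new high bits.
0000|0101001 → 00000101001 (still 41).

00000101001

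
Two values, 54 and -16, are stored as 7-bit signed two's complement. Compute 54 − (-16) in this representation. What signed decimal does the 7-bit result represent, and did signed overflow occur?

54 → 0110110
-16 → 1110000
Subtract via negate-and-add: invert 1110000 + 1 = 0010000 (i.e. 16).
  0110110
+ 0010000
= 1000110
Result 1000110: MSB = 1 → 70 − 128 = -58.
Both addends (after negating the subtrahend) are non-negative but the stored result is negative: signed overflow. The true value 54 − (-16) = 70 lies outside [-64, 63].

-58; overflow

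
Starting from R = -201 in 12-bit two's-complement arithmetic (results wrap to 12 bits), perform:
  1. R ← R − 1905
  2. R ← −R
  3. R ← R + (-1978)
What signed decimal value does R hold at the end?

Start: R = -201 = 111100110111.
R = -201 − 1905 = -2106; wraps to 1990 = 011111000110
R = −(1990) = -1990 = 100000111010
R = -1990 + (-1978) = -3968; wraps to 128 = 000010000000

128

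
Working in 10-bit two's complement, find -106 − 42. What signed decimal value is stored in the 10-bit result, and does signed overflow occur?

-148; no overflow

-106 → 1110010110
42 → 0000101010
Subtract via negate-and-add: invert 0000101010 + 1 = 1111010110 (i.e. -42).
  1110010110
+ 1111010110
= 1101101100  (discard carry-out 1)
Result 1101101100: MSB = 1 → 876 − 1024 = -148.
Both addends (after negating the subtrahend) are negative and so is the stored result: no signed overflow.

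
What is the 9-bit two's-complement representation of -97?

|-97| = 97 = 001100001 in 9 bits.
Invert the bits: 110011110. Add 1: 110011111.
Check: 110011111 reads as 415 − 512 = -97.

110011111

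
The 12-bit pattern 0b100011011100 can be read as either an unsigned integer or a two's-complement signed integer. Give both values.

unsigned = 2268, signed = -1828

Unsigned: 100011011100 = 2268.
Signed: MSB=1 → 2268 − 4096 = -1828.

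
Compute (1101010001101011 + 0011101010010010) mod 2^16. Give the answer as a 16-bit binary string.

0000111011111101

  1101010001101011
+ 0011101010010010
= 0000111011111101  (discard carry-out 1)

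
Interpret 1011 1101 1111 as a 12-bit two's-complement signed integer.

MSB is 1, so the value is negative.
Unsigned reading: 3039. Subtract 2^12 = 4096: 3039 − 4096 = -1057.

-1057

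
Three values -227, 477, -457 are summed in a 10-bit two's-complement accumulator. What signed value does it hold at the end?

-207

-227 + 477 = 250 (0011111010)
250 + (-457) = -207 (1100110001)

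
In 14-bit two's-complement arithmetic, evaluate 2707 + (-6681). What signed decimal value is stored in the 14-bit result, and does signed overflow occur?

2707 → 00101010010011
-6681 → 10010111100111
  00101010010011
+ 10010111100111
= 11000001111010
Result 11000001111010: MSB = 1 → 12410 − 16384 = -3974.
Addends have opposite signs, so signed overflow cannot occur.

-3974; no overflow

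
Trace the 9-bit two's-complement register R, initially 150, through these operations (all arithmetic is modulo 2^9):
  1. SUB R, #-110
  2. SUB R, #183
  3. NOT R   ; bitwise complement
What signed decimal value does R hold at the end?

-78

Start: R = 150 = 010010110.
R = 150 − (-110) = 260; wraps to -252 = 100000100
R = -252 − 183 = -435; wraps to 77 = 001001101
R = NOT 001001101 = 110110010 = -78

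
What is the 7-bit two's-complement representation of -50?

1001110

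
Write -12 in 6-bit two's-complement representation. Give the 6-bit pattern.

|-12| = 12 = 001100 in 6 bits.
Invert the bits: 110011. Add 1: 110100.

110100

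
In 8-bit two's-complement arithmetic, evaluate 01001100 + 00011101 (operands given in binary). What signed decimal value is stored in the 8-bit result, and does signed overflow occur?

105; no overflow

01001100 = 76 (signed)
00011101 = 29 (signed)
  01001100
+ 00011101
= 01101001
Result 01101001: MSB = 0 → value 105.
Both addends are non-negative and so is the stored result: no signed overflow.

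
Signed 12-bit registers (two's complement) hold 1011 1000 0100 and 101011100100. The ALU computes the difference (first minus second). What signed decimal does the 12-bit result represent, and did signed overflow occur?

160; no overflow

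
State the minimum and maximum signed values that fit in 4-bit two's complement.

min = -8, max = 7

Minimum: −2^3 = -8.
Maximum: 2^3 − 1 = 7.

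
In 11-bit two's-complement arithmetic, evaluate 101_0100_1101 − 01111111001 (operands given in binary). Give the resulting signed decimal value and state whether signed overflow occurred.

340; overflow

101_0100_1101 → 10101001101 = -691 (signed)
01111111001 = 1017 (signed)
Subtract via negate-and-add: invert 01111111001 + 1 = 10000000111 (i.e. -1017).
  10101001101
+ 10000000111
= 00101010100  (discard carry-out 1)
Result 00101010100: MSB = 0 → value 340.
Both addends (after negating the subtrahend) are negative but the stored result is non-negative: signed overflow. The true value -691 − 1017 = -1708 lies outside [-1024, 1023].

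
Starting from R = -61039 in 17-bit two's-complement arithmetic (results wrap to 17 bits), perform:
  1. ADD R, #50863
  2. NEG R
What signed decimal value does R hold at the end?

Start: R = -61039 = 10001000110010001.
R = -61039 + 50863 = -10176 = 11101100001000000
R = −(-10176) = 10176 = 00010011111000000

10176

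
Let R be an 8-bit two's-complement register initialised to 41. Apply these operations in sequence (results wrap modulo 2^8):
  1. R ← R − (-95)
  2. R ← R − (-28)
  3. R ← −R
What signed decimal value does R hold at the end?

92

Start: R = 41 = 00101001.
R = 41 − (-95) = 136; wraps to -120 = 10001000
R = -120 − (-28) = -92 = 10100100
R = −(-92) = 92 = 01011100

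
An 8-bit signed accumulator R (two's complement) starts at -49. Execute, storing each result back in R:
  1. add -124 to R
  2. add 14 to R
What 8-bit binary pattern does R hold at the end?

01100001

Start: R = -49 = 11001111.
R = -49 + (-124) = -173; wraps to 83 = 01010011
R = 83 + 14 = 97 = 01100001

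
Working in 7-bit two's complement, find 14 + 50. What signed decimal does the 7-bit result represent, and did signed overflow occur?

14 → 0001110
50 → 0110010
  0001110
+ 0110010
= 1000000
Result 1000000: MSB = 1 → 64 − 128 = -64.
Both addends are non-negative but the stored result is negative: signed overflow. The true value 14 + 50 = 64 lies outside [-64, 63].

-64; overflow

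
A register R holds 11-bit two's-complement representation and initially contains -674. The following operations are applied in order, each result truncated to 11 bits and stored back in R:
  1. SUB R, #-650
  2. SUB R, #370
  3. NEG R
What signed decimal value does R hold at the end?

Start: R = -674 = 10101011110.
R = -674 − (-650) = -24 = 11111101000
R = -24 − 370 = -394 = 11001110110
R = −(-394) = 394 = 00110001010

394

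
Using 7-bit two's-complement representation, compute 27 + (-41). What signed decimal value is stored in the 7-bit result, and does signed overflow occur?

27 → 0011011
-41 → 1010111
  0011011
+ 1010111
= 1110010
Result 1110010: MSB = 1 → 114 − 128 = -14.
Addends have opposite signs, so signed overflow cannot occur.

-14; no overflow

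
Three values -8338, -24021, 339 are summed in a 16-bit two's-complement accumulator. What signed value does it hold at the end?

-32020

-8338 + (-24021) = -32359 (1000000110011001)
-32359 + 339 = -32020 (1000001011101100)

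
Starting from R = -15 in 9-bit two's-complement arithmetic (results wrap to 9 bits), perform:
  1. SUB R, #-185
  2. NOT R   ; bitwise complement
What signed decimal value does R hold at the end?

Start: R = -15 = 111110001.
R = -15 − (-185) = 170 = 010101010
R = NOT 010101010 = 101010101 = -171

-171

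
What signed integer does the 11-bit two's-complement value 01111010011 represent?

MSB is 0, so the value is non-negative: 01111010011 = 979.

979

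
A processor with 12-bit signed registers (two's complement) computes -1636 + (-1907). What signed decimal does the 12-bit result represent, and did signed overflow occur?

553; overflow

-1636 → 100110011100
-1907 → 100010001101
  100110011100
+ 100010001101
= 001000101001  (discard carry-out 1)
Result 001000101001: MSB = 0 → value 553.
Both addends are negative but the stored result is non-negative: signed overflow. The true value -1636 + (-1907) = -3543 lies outside [-2048, 2047].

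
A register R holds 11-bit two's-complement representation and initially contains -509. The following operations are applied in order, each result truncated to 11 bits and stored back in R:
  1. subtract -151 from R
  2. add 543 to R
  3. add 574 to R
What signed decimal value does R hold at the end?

Start: R = -509 = 11000000011.
R = -509 − (-151) = -358 = 11010011010
R = -358 + 543 = 185 = 00010111001
R = 185 + 574 = 759 = 01011110111

759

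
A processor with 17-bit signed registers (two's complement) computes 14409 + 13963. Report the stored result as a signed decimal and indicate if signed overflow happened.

28372; no overflow

14409 → 00011100001001001
13963 → 00011011010001011
  00011100001001001
+ 00011011010001011
= 00110111011010100
Result 00110111011010100: MSB = 0 → value 28372.
Both addends are non-negative and so is the stored result: no signed overflow.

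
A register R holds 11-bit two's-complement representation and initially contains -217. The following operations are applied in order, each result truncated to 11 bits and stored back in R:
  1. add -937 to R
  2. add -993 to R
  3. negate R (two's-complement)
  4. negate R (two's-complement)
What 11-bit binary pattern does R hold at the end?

Start: R = -217 = 11100100111.
R = -217 + (-937) = -1154; wraps to 894 = 01101111110
R = 894 + (-993) = -99 = 11110011101
R = −(-99) = 99 = 00001100011
R = −(99) = -99 = 11110011101

11110011101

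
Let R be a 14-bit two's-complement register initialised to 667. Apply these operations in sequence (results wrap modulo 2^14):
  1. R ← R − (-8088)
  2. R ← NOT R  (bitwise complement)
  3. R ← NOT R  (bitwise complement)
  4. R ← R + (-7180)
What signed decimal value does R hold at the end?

1575

Start: R = 667 = 00001010011011.
R = 667 − (-8088) = 8755; wraps to -7629 = 10001000110011
R = NOT 10001000110011 = 01110111001100 = 7628
R = NOT 01110111001100 = 10001000110011 = -7629
R = -7629 + (-7180) = -14809; wraps to 1575 = 00011000100111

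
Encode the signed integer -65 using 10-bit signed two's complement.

1110111111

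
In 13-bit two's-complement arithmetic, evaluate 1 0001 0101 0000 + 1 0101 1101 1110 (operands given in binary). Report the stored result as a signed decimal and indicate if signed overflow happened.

1 0001 0101 0000 → 1000101010000 = -3760 (signed)
1 0101 1101 1110 → 1010111011110 = -2594 (signed)
  1000101010000
+ 1010111011110
= 0011100101110  (discard carry-out 1)
Result 0011100101110: MSB = 0 → value 1838.
Both addends are negative but the stored result is non-negative: signed overflow. The true value -3760 + (-2594) = -6354 lies outside [-4096, 4095].

1838; overflow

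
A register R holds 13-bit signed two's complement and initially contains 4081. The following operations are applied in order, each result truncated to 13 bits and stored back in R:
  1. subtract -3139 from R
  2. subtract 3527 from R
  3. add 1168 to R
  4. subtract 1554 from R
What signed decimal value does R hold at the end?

3307

Start: R = 4081 = 0111111110001.
R = 4081 − (-3139) = 7220; wraps to -972 = 1110000110100
R = -972 − 3527 = -4499; wraps to 3693 = 0111001101101
R = 3693 + 1168 = 4861; wraps to -3331 = 1001011111101
R = -3331 − 1554 = -4885; wraps to 3307 = 0110011101011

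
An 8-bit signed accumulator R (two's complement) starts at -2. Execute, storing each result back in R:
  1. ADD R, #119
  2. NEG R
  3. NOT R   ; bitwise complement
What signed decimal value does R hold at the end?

116

Start: R = -2 = 11111110.
R = -2 + 119 = 117 = 01110101
R = −(117) = -117 = 10001011
R = NOT 10001011 = 01110100 = 116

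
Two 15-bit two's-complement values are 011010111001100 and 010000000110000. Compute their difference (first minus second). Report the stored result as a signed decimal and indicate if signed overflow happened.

011010111001100 = 13772 (signed)
010000000110000 = 8240 (signed)
Subtract via negate-and-add: invert 010000000110000 + 1 = 101111111010000 (i.e. -8240).
  011010111001100
+ 101111111010000
= 001010110011100  (discard carry-out 1)
Result 001010110011100: MSB = 0 → value 5532.
Addends (after negating the subtrahend) have opposite signs, so signed overflow cannot occur.

5532; no overflow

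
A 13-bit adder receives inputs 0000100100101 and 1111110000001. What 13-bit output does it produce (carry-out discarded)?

0000010100110

  0000100100101
+ 1111110000001
= 0000010100110  (discard carry-out 1)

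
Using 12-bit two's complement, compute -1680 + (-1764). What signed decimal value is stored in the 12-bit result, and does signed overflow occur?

652; overflow

-1680 → 100101110000
-1764 → 100100011100
  100101110000
+ 100100011100
= 001010001100  (discard carry-out 1)
Result 001010001100: MSB = 0 → value 652.
Both addends are negative but the stored result is non-negative: signed overflow. The true value -1680 + (-1764) = -3444 lies outside [-2048, 2047].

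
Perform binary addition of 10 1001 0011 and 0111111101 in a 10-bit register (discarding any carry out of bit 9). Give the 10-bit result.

0010010000

  1010010011
+ 0111111101
= 0010010000  (discard carry-out 1)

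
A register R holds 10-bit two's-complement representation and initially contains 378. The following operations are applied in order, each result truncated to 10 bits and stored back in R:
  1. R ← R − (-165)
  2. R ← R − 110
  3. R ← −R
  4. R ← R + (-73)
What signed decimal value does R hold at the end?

-506

Start: R = 378 = 0101111010.
R = 378 − (-165) = 543; wraps to -481 = 1000011111
R = -481 − 110 = -591; wraps to 433 = 0110110001
R = −(433) = -433 = 1001001111
R = -433 + (-73) = -506 = 1000000110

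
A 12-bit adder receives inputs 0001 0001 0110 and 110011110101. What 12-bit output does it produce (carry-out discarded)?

111000001011

  000100010110
+ 110011110101
= 111000001011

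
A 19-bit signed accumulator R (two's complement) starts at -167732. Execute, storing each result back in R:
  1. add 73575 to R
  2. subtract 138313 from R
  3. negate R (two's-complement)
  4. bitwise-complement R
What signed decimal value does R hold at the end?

Start: R = -167732 = 1010111000011001100.
R = -167732 + 73575 = -94157 = 1101001000000110011
R = -94157 − 138313 = -232470 = 1000111001111101010
R = −(-232470) = 232470 = 0111000110000010110
R = NOT 0111000110000010110 = 1000111001111101001 = -232471

-232471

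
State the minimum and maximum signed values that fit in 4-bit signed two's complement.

Minimum: −2^3 = -8.
Maximum: 2^3 − 1 = 7.

min = -8, max = 7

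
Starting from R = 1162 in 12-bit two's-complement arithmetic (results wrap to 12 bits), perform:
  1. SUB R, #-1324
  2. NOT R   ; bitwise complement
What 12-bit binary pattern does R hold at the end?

011001001001

Start: R = 1162 = 010010001010.
R = 1162 − (-1324) = 2486; wraps to -1610 = 100110110110
R = NOT 100110110110 = 011001001001 = 1609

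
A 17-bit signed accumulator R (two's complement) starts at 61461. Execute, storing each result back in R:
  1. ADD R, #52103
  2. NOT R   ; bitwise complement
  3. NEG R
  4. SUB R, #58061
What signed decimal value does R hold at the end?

Start: R = 61461 = 01111000000010101.
R = 61461 + 52103 = 113564; wraps to -17508 = 11011101110011100
R = NOT 11011101110011100 = 00100010001100011 = 17507
R = −(17507) = -17507 = 11011101110011101
R = -17507 − 58061 = -75568; wraps to 55504 = 01101100011010000

55504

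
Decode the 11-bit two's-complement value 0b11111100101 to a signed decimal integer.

-27

MSB is 1, so the value is negative.
Unsigned reading: 2021. Subtract 2^11 = 2048: 2021 − 2048 = -27.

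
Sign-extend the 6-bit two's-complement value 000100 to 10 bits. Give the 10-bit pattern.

MSB of 000100 is 0; replicate it into the new high bits.
0000|000100 → 0000000100 (still 4).

0000000100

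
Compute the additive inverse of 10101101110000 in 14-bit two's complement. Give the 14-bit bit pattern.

Invert: 01010010001111. Add 1: 01010010010000.
Check: 10101101110000 = -5264, 01010010010000 = 5264.

01010010010000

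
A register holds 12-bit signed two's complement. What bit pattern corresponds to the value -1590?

100111001010

|-1590| = 1590 = 011000110110 in 12 bits.
Invert the bits: 100111001001. Add 1: 100111001010.
Check: 100111001010 reads as 2506 − 4096 = -1590.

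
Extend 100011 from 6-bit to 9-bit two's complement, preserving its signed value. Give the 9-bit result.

MSB of 100011 is 1; replicate it into the new high bits.
111|100011 → 111100011 (still -29).

111100011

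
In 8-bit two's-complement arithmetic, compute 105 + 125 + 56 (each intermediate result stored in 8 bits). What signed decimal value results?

30

105 + 125 = 230 → wraps to -26 (11100110)
-26 + 56 = 30 (00011110)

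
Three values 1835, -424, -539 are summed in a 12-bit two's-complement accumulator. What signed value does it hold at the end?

872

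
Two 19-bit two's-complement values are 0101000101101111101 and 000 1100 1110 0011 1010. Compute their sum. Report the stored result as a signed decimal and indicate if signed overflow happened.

219575; no overflow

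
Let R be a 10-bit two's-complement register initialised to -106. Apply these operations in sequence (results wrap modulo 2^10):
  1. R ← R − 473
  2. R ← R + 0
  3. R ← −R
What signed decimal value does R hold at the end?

-445

Start: R = -106 = 1110010110.
R = -106 − 473 = -579; wraps to 445 = 0110111101
R = 445 + 0 = 445 = 0110111101
R = −(445) = -445 = 1001000011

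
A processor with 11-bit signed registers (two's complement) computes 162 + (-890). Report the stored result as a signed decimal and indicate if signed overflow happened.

162 → 00010100010
-890 → 10010000110
  00010100010
+ 10010000110
= 10100101000
Result 10100101000: MSB = 1 → 1320 − 2048 = -728.
Addends have opposite signs, so signed overflow cannot occur.

-728; no overflow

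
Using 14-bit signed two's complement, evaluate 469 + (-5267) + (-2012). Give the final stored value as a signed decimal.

-6810

469 + (-5267) = -4798 (10110101000010)
-4798 + (-2012) = -6810 (10010101100110)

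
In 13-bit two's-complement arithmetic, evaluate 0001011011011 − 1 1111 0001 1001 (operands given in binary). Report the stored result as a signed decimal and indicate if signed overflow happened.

0001011011011 = 731 (signed)
1 1111 0001 1001 → 1111100011001 = -231 (signed)
Subtract via negate-and-add: invert 1111100011001 + 1 = 0000011100111 (i.e. 231).
  0001011011011
+ 0000011100111
= 0001111000010
Result 0001111000010: MSB = 0 → value 962.
Both addends (after negating the subtrahend) are non-negative and so is the stored result: no signed overflow.

962; no overflow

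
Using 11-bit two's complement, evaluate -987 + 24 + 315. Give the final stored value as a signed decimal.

-987 + 24 = -963 (10000111101)
-963 + 315 = -648 (10101111000)

-648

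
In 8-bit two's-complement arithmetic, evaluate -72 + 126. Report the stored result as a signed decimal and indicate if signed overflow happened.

-72 → 10111000
126 → 01111110
  10111000
+ 01111110
= 00110110  (discard carry-out 1)
Result 00110110: MSB = 0 → value 54.
Addends have opposite signs, so signed overflow cannot occur.

54; no overflow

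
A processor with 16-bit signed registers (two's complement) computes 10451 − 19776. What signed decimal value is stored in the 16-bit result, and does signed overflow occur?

-9325; no overflow

10451 → 0010100011010011
19776 → 0100110101000000
Subtract via negate-and-add: invert 0100110101000000 + 1 = 1011001011000000 (i.e. -19776).
  0010100011010011
+ 1011001011000000
= 1101101110010011
Result 1101101110010011: MSB = 1 → 56211 − 65536 = -9325.
Addends (after negating the subtrahend) have opposite signs, so signed overflow cannot occur.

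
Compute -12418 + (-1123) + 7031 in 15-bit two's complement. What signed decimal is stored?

-6510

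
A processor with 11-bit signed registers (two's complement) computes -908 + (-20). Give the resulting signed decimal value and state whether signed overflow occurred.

-908 → 10001110100
-20 → 11111101100
  10001110100
+ 11111101100
= 10001100000  (discard carry-out 1)
Result 10001100000: MSB = 1 → 1120 − 2048 = -928.
Both addends are negative and so is the stored result: no signed overflow.

-928; no overflow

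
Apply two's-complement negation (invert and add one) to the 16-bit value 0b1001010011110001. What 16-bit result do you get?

Invert: 0110101100001110. Add 1: 0110101100001111.

0110101100001111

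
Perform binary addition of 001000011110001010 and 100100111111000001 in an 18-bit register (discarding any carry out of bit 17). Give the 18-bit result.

  001000011110001010
+ 100100111111000001
= 101101011101001011

101101011101001011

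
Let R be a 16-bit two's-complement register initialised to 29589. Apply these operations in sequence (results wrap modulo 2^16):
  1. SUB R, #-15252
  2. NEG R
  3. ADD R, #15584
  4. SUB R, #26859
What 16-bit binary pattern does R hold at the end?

0010010011001100

Start: R = 29589 = 0111001110010101.
R = 29589 − (-15252) = 44841; wraps to -20695 = 1010111100101001
R = −(-20695) = 20695 = 0101000011010111
R = 20695 + 15584 = 36279; wraps to -29257 = 1000110110110111
R = -29257 − 26859 = -56116; wraps to 9420 = 0010010011001100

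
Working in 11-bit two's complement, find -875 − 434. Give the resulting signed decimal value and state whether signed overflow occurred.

739; overflow

-875 → 10010010101
434 → 00110110010
Subtract via negate-and-add: invert 00110110010 + 1 = 11001001110 (i.e. -434).
  10010010101
+ 11001001110
= 01011100011  (discard carry-out 1)
Result 01011100011: MSB = 0 → value 739.
Both addends (after negating the subtrahend) are negative but the stored result is non-negative: signed overflow. The true value -875 − 434 = -1309 lies outside [-1024, 1023].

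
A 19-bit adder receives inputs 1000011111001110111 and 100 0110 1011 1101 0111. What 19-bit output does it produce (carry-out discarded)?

  1000011111001110111
+ 1000110101111010111
= 0001010101001001110  (discard carry-out 1)

0001010101001001110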